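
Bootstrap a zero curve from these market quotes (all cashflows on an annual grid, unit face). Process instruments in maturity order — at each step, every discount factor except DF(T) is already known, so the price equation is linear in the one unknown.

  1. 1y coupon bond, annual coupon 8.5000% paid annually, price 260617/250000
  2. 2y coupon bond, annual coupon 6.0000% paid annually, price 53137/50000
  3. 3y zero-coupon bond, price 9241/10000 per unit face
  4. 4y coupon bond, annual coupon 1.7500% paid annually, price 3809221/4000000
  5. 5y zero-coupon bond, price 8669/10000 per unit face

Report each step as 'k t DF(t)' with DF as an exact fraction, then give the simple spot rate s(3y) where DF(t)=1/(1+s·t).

step 1 [1y] bond c/1=17/200: DF=(260617/250000 − 17/200·(0))/(1+17/200) = 1201/1250 ≈ 0.960800
step 2 [2y] bond c/1=3/50: DF=(53137/50000 − 3/50·(0.960800))/(1+3/50) = 4741/5000 ≈ 0.948200
step 3 [3y] zero: DF = P = 9241/10000 ≈ 0.924100
step 4 [4y] bond c/1=7/400: DF=(3809221/4000000 − 7/400·(0.960800+0.948200+0.924100))/(1+7/400) = 1109/1250 ≈ 0.887200
step 5 [5y] zero: DF = P = 8669/10000 ≈ 0.866900

1 1 1201/1250
2 2 4741/5000
3 3 9241/10000
4 4 1109/1250
5 5 8669/10000
s(3y) = (1/(9241/10000) − 1)/(3) = 253/9241 ≈ 2.7378%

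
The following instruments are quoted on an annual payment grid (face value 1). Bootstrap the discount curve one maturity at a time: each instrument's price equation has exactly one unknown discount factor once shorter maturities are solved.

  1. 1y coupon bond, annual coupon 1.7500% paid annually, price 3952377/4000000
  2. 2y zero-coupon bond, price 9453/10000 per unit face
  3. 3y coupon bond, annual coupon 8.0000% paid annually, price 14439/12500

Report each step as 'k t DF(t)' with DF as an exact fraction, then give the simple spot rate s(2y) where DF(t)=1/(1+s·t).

step 1 [1y] bond c/1=7/400: DF=(3952377/4000000 − 7/400·(0))/(1+7/400) = 9711/10000 ≈ 0.971100
step 2 [2y] zero: DF = P = 9453/10000 ≈ 0.945300
step 3 [3y] bond c/1=2/25: DF=(14439/12500 − 2/25·(0.971100+0.945300))/(1+2/25) = 2319/2500 ≈ 0.927600

1 1 9711/10000
2 2 9453/10000
3 3 2319/2500
s(2y) = (1/(9453/10000) − 1)/(2) = 547/18906 ≈ 2.8933%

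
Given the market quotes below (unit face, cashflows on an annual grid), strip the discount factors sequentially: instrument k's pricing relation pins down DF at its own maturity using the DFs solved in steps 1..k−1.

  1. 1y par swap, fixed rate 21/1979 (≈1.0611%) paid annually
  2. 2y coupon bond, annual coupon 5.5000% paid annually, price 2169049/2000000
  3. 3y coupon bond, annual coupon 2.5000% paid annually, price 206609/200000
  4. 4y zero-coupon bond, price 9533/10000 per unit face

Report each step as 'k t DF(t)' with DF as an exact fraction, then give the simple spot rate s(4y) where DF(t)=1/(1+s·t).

1 1 1979/2000
2 2 2441/2500
3 3 9599/10000
4 4 9533/10000
s(4y) = (1/(9533/10000) − 1)/(4) = 467/38132 ≈ 1.2247%

step 1 [1y] swap r/1=21/1979: DF=(1 − 21/1979·(0))/(1+21/1979) = 1979/2000 ≈ 0.989500
step 2 [2y] bond c/1=11/200: DF=(2169049/2000000 − 11/200·(0.989500))/(1+11/200) = 2441/2500 ≈ 0.976400
step 3 [3y] bond c/1=1/40: DF=(206609/200000 − 1/40·(0.989500+0.976400))/(1+1/40) = 9599/10000 ≈ 0.959900
step 4 [4y] zero: DF = P = 9533/10000 ≈ 0.953300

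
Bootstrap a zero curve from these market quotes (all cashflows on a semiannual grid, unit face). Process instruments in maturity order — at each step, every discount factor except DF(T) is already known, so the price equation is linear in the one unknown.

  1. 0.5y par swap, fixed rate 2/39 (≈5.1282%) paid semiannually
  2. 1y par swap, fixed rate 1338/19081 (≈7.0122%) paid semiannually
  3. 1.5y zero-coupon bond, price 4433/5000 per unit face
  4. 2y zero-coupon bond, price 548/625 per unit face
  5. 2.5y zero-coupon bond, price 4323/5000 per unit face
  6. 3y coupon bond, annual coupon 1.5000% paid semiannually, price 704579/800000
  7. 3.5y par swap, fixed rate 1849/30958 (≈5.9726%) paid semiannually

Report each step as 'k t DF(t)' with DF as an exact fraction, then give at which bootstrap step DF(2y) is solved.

step 1 [0.5y] swap r/2=1/39: DF=(1 − 1/39·(0))/(1+1/39) = 39/40 ≈ 0.975000
step 2 [1y] swap r/2=669/19081: DF=(1 − 669/19081·(0.975000))/(1+669/19081) = 9331/10000 ≈ 0.933100
step 3 [1.5y] zero: DF = P = 4433/5000 ≈ 0.886600
step 4 [2y] zero: DF = P = 548/625 ≈ 0.876800
step 5 [2.5y] zero: DF = P = 4323/5000 ≈ 0.864600
step 6 [3y] bond c/2=3/400: DF=(704579/800000 − 3/400·(0.975000+0.933100+0.886600+0.876800+0.864600))/(1+3/400) = 2101/2500 ≈ 0.840400
step 7 [3.5y] swap r/2=1849/61916: DF=(1 − 1849/61916·(0.975000+0.933100+0.886600+0.876800+0.864600+0.840400))/(1+1849/61916) = 8151/10000 ≈ 0.815100

1 1/2 39/40
2 1 9331/10000
3 3/2 4433/5000
4 2 548/625
5 5/2 4323/5000
6 3 2101/2500
7 7/2 8151/10000
DF(2y) is solved at step 4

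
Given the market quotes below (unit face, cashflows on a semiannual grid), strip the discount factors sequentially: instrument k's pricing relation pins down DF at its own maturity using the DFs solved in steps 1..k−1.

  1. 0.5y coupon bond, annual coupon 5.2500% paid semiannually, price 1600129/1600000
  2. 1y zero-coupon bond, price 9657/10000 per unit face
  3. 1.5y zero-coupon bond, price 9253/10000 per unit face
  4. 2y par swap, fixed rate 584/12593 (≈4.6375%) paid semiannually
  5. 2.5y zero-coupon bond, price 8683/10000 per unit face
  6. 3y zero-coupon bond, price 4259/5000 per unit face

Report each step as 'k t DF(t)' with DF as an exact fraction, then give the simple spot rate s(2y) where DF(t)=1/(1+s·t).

1 1/2 1949/2000
2 1 9657/10000
3 3/2 9253/10000
4 2 2281/2500
5 5/2 8683/10000
6 3 4259/5000
s(2y) = (1/(2281/2500) − 1)/(2) = 219/4562 ≈ 4.8005%

step 1 [0.5y] bond c/2=21/800: DF=(1600129/1600000 − 21/800·(0))/(1+21/800) = 1949/2000 ≈ 0.974500
step 2 [1y] zero: DF = P = 9657/10000 ≈ 0.965700
step 3 [1.5y] zero: DF = P = 9253/10000 ≈ 0.925300
step 4 [2y] swap r/2=292/12593: DF=(1 − 292/12593·(0.974500+0.965700+0.925300))/(1+292/12593) = 2281/2500 ≈ 0.912400
step 5 [2.5y] zero: DF = P = 8683/10000 ≈ 0.868300
step 6 [3y] zero: DF = P = 4259/5000 ≈ 0.851800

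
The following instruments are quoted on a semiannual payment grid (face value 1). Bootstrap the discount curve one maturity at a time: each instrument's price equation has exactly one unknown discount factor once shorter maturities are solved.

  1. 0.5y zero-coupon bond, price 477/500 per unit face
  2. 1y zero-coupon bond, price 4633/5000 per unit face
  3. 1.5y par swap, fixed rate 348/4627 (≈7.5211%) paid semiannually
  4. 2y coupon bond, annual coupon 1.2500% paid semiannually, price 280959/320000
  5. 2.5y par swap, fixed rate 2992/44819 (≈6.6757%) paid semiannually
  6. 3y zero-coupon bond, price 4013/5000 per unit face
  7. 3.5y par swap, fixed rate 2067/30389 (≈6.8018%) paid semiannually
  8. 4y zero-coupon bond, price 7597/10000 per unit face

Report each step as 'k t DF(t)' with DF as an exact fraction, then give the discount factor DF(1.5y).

step 1 [0.5y] zero: DF = P = 477/500 ≈ 0.954000
step 2 [1y] zero: DF = P = 4633/5000 ≈ 0.926600
step 3 [1.5y] swap r/2=174/4627: DF=(1 − 174/4627·(0.954000+0.926600))/(1+174/4627) = 2239/2500 ≈ 0.895600
step 4 [2y] bond c/2=1/160: DF=(280959/320000 − 1/160·(0.954000+0.926600+0.895600))/(1+1/160) = 8553/10000 ≈ 0.855300
step 5 [2.5y] swap r/2=1496/44819: DF=(1 − 1496/44819·(0.954000+0.926600+0.895600+0.855300))/(1+1496/44819) = 1063/1250 ≈ 0.850400
step 6 [3y] zero: DF = P = 4013/5000 ≈ 0.802600
step 7 [3.5y] swap r/2=2067/60778: DF=(1 − 2067/60778·(0.954000+0.926600+0.895600+0.855300+0.850400+0.802600))/(1+2067/60778) = 7933/10000 ≈ 0.793300
step 8 [4y] zero: DF = P = 7597/10000 ≈ 0.759700

1 1/2 477/500
2 1 4633/5000
3 3/2 2239/2500
4 2 8553/10000
5 5/2 1063/1250
6 3 4013/5000
7 7/2 7933/10000
8 4 7597/10000
DF(1.5y) = 2239/2500 ≈ 0.895600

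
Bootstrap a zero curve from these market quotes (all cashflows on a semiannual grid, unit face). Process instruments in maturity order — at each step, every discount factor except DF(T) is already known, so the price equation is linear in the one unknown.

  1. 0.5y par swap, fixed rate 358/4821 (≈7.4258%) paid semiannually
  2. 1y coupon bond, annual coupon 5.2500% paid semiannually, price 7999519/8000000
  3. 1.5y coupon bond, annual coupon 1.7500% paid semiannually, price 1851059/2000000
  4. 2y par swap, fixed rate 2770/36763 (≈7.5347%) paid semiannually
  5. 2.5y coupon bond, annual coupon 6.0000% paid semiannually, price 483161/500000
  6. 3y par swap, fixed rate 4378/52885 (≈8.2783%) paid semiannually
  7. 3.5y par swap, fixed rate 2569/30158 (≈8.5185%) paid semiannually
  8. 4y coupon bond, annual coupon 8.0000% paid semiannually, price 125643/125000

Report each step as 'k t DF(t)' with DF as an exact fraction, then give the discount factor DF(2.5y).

1 1/2 4821/5000
2 1 9497/10000
3 3/2 9009/10000
4 2 1723/2000
5 5/2 8311/10000
6 3 7811/10000
7 7/2 7431/10000
8 4 1469/2000
DF(2.5y) = 8311/10000 ≈ 0.831100

step 1 [0.5y] swap r/2=179/4821: DF=(1 − 179/4821·(0))/(1+179/4821) = 4821/5000 ≈ 0.964200
step 2 [1y] bond c/2=21/800: DF=(7999519/8000000 − 21/800·(0.964200))/(1+21/800) = 9497/10000 ≈ 0.949700
step 3 [1.5y] bond c/2=7/800: DF=(1851059/2000000 − 7/800·(0.964200+0.949700))/(1+7/800) = 9009/10000 ≈ 0.900900
step 4 [2y] swap r/2=1385/36763: DF=(1 − 1385/36763·(0.964200+0.949700+0.900900))/(1+1385/36763) = 1723/2000 ≈ 0.861500
step 5 [2.5y] bond c/2=3/100: DF=(483161/500000 − 3/100·(0.964200+0.949700+0.900900+0.861500))/(1+3/100) = 8311/10000 ≈ 0.831100
step 6 [3y] swap r/2=2189/52885: DF=(1 − 2189/52885·(0.964200+0.949700+0.900900+0.861500+0.831100))/(1+2189/52885) = 7811/10000 ≈ 0.781100
step 7 [3.5y] swap r/2=2569/60316: DF=(1 − 2569/60316·(0.964200+0.949700+0.900900+0.861500+0.831100+0.781100))/(1+2569/60316) = 7431/10000 ≈ 0.743100
step 8 [4y] bond c/2=1/25: DF=(125643/125000 − 1/25·(0.964200+0.949700+0.900900+0.861500+0.831100+0.781100+0.743100))/(1+1/25) = 1469/2000 ≈ 0.734500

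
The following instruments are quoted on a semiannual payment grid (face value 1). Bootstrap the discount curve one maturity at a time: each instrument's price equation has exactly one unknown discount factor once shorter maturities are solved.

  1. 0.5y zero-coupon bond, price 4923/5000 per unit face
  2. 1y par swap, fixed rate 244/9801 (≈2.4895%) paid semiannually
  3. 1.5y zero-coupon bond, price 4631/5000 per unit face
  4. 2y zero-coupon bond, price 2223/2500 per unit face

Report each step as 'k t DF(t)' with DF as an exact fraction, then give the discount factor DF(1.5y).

step 1 [0.5y] zero: DF = P = 4923/5000 ≈ 0.984600
step 2 [1y] swap r/2=122/9801: DF=(1 − 122/9801·(0.984600))/(1+122/9801) = 2439/2500 ≈ 0.975600
step 3 [1.5y] zero: DF = P = 4631/5000 ≈ 0.926200
step 4 [2y] zero: DF = P = 2223/2500 ≈ 0.889200

1 1/2 4923/5000
2 1 2439/2500
3 3/2 4631/5000
4 2 2223/2500
DF(1.5y) = 4631/5000 ≈ 0.926200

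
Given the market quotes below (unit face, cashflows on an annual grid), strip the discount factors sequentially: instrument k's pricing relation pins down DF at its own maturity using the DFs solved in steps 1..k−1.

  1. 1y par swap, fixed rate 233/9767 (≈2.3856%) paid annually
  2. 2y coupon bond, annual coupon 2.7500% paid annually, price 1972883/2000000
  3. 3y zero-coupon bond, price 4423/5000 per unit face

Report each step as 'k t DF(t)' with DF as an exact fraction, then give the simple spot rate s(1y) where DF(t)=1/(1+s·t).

step 1 [1y] swap r/1=233/9767: DF=(1 − 233/9767·(0))/(1+233/9767) = 9767/10000 ≈ 0.976700
step 2 [2y] bond c/1=11/400: DF=(1972883/2000000 − 11/400·(0.976700))/(1+11/400) = 9339/10000 ≈ 0.933900
step 3 [3y] zero: DF = P = 4423/5000 ≈ 0.884600

1 1 9767/10000
2 2 9339/10000
3 3 4423/5000
s(1y) = (1/(9767/10000) − 1)/(1) = 233/9767 ≈ 2.3856%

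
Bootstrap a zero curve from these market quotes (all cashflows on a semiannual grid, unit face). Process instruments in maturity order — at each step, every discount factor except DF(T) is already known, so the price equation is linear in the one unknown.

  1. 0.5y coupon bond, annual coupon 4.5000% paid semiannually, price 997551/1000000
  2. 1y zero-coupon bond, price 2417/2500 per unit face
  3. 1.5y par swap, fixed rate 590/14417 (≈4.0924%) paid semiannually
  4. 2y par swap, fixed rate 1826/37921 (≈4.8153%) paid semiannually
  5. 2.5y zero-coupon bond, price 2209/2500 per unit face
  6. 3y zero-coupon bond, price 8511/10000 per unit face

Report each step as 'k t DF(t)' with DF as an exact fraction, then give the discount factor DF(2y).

1 1/2 2439/2500
2 1 2417/2500
3 3/2 941/1000
4 2 9087/10000
5 5/2 2209/2500
6 3 8511/10000
DF(2y) = 9087/10000 ≈ 0.908700

step 1 [0.5y] bond c/2=9/400: DF=(997551/1000000 − 9/400·(0))/(1+9/400) = 2439/2500 ≈ 0.975600
step 2 [1y] zero: DF = P = 2417/2500 ≈ 0.966800
step 3 [1.5y] swap r/2=295/14417: DF=(1 − 295/14417·(0.975600+0.966800))/(1+295/14417) = 941/1000 ≈ 0.941000
step 4 [2y] swap r/2=913/37921: DF=(1 − 913/37921·(0.975600+0.966800+0.941000))/(1+913/37921) = 9087/10000 ≈ 0.908700
step 5 [2.5y] zero: DF = P = 2209/2500 ≈ 0.883600
step 6 [3y] zero: DF = P = 8511/10000 ≈ 0.851100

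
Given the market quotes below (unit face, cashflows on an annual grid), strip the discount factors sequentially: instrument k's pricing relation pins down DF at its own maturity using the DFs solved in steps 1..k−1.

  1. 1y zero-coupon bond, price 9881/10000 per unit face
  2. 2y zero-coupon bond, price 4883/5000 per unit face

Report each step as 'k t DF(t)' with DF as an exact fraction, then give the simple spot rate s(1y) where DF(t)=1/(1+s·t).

1 1 9881/10000
2 2 4883/5000
s(1y) = (1/(9881/10000) − 1)/(1) = 119/9881 ≈ 1.2043%

step 1 [1y] zero: DF = P = 9881/10000 ≈ 0.988100
step 2 [2y] zero: DF = P = 4883/5000 ≈ 0.976600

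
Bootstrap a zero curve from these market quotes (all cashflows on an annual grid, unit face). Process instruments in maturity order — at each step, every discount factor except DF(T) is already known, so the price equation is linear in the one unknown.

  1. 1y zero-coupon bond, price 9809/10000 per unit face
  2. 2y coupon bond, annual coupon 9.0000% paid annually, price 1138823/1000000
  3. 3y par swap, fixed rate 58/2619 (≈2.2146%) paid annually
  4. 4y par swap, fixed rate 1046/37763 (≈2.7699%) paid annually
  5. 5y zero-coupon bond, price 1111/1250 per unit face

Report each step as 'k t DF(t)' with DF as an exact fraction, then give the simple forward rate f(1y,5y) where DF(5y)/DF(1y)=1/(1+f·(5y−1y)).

step 1 [1y] zero: DF = P = 9809/10000 ≈ 0.980900
step 2 [2y] bond c/1=9/100: DF=(1138823/1000000 − 9/100·(0.980900))/(1+9/100) = 4819/5000 ≈ 0.963800
step 3 [3y] swap r/1=58/2619: DF=(1 − 58/2619·(0.980900+0.963800))/(1+58/2619) = 4681/5000 ≈ 0.936200
step 4 [4y] swap r/1=1046/37763: DF=(1 − 1046/37763·(0.980900+0.963800+0.936200))/(1+1046/37763) = 4477/5000 ≈ 0.895400
step 5 [5y] zero: DF = P = 1111/1250 ≈ 0.888800

1 1 9809/10000
2 2 4819/5000
3 3 4681/5000
4 4 4477/5000
5 5 1111/1250
f(1y,5y) = ((9809/10000)/(1111/1250) − 1)/(4) = 921/35552 ≈ 2.5906%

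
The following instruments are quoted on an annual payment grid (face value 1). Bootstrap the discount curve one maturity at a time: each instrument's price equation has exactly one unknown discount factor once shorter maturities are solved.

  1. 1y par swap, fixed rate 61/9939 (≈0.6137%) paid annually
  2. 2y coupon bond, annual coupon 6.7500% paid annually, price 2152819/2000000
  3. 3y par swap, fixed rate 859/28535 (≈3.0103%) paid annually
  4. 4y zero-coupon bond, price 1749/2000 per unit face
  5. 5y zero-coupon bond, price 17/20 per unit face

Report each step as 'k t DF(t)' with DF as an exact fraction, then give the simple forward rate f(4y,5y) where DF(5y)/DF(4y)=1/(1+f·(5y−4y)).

1 1 9939/10000
2 2 1891/2000
3 3 9141/10000
4 4 1749/2000
5 5 17/20
f(4y,5y) = ((1749/2000)/(17/20) − 1)/(1) = 49/1700 ≈ 2.8824%

step 1 [1y] swap r/1=61/9939: DF=(1 − 61/9939·(0))/(1+61/9939) = 9939/10000 ≈ 0.993900
step 2 [2y] bond c/1=27/400: DF=(2152819/2000000 − 27/400·(0.993900))/(1+27/400) = 1891/2000 ≈ 0.945500
step 3 [3y] swap r/1=859/28535: DF=(1 − 859/28535·(0.993900+0.945500))/(1+859/28535) = 9141/10000 ≈ 0.914100
step 4 [4y] zero: DF = P = 1749/2000 ≈ 0.874500
step 5 [5y] zero: DF = P = 17/20 ≈ 0.850000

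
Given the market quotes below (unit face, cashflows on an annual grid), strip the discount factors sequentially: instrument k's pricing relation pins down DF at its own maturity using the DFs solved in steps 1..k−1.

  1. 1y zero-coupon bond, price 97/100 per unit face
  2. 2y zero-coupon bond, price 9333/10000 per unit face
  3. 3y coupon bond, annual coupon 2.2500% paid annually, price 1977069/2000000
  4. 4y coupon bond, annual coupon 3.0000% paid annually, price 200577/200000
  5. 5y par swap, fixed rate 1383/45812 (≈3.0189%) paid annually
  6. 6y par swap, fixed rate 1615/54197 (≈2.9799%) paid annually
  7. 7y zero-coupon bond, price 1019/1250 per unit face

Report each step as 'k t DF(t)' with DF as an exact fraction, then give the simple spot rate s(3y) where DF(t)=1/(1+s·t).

1 1 97/100
2 2 9333/10000
3 3 9249/10000
4 4 8913/10000
5 5 8617/10000
6 6 1677/2000
7 7 1019/1250
s(3y) = (1/(9249/10000) − 1)/(3) = 751/27747 ≈ 2.7066%

step 1 [1y] zero: DF = P = 97/100 ≈ 0.970000
step 2 [2y] zero: DF = P = 9333/10000 ≈ 0.933300
step 3 [3y] bond c/1=9/400: DF=(1977069/2000000 − 9/400·(0.970000+0.933300))/(1+9/400) = 9249/10000 ≈ 0.924900
step 4 [4y] bond c/1=3/100: DF=(200577/200000 − 3/100·(0.970000+0.933300+0.924900))/(1+3/100) = 8913/10000 ≈ 0.891300
step 5 [5y] swap r/1=1383/45812: DF=(1 − 1383/45812·(0.970000+0.933300+0.924900+0.891300))/(1+1383/45812) = 8617/10000 ≈ 0.861700
step 6 [6y] swap r/1=1615/54197: DF=(1 − 1615/54197·(0.970000+0.933300+0.924900+0.891300+0.861700))/(1+1615/54197) = 1677/2000 ≈ 0.838500
step 7 [7y] zero: DF = P = 1019/1250 ≈ 0.815200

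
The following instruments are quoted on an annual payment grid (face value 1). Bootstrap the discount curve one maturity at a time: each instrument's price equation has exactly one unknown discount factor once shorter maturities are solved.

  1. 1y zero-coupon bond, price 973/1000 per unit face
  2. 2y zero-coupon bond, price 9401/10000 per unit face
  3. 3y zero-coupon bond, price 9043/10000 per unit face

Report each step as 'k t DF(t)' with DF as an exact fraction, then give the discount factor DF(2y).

1 1 973/1000
2 2 9401/10000
3 3 9043/10000
DF(2y) = 9401/10000 ≈ 0.940100

step 1 [1y] zero: DF = P = 973/1000 ≈ 0.973000
step 2 [2y] zero: DF = P = 9401/10000 ≈ 0.940100
step 3 [3y] zero: DF = P = 9043/10000 ≈ 0.904300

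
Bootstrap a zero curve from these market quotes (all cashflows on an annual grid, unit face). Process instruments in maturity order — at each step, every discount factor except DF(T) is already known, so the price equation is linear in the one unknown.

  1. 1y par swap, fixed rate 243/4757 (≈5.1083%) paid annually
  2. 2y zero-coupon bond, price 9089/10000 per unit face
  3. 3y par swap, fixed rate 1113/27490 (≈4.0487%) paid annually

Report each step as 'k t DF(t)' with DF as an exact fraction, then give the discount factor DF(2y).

1 1 4757/5000
2 2 9089/10000
3 3 8887/10000
DF(2y) = 9089/10000 ≈ 0.908900

step 1 [1y] swap r/1=243/4757: DF=(1 − 243/4757·(0))/(1+243/4757) = 4757/5000 ≈ 0.951400
step 2 [2y] zero: DF = P = 9089/10000 ≈ 0.908900
step 3 [3y] swap r/1=1113/27490: DF=(1 − 1113/27490·(0.951400+0.908900))/(1+1113/27490) = 8887/10000 ≈ 0.888700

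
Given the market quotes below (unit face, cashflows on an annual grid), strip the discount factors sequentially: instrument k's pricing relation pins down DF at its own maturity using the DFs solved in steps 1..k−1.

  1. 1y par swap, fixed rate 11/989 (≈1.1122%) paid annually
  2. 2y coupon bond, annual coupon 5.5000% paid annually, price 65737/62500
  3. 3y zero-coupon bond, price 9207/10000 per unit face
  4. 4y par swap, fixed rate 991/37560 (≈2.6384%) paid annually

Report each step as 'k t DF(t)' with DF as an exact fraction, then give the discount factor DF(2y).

step 1 [1y] swap r/1=11/989: DF=(1 − 11/989·(0))/(1+11/989) = 989/1000 ≈ 0.989000
step 2 [2y] bond c/1=11/200: DF=(65737/62500 − 11/200·(0.989000))/(1+11/200) = 4727/5000 ≈ 0.945400
step 3 [3y] zero: DF = P = 9207/10000 ≈ 0.920700
step 4 [4y] swap r/1=991/37560: DF=(1 − 991/37560·(0.989000+0.945400+0.920700))/(1+991/37560) = 9009/10000 ≈ 0.900900

1 1 989/1000
2 2 4727/5000
3 3 9207/10000
4 4 9009/10000
DF(2y) = 4727/5000 ≈ 0.945400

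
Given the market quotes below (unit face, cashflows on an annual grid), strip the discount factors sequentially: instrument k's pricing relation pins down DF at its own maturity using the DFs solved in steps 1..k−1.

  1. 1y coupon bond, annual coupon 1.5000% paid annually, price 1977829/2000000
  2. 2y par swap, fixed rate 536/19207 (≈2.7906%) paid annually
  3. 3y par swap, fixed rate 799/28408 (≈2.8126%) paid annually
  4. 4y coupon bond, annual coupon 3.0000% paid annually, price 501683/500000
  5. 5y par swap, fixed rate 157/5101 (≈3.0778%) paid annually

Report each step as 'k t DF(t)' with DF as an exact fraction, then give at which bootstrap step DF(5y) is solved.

step 1 [1y] bond c/1=3/200: DF=(1977829/2000000 − 3/200·(0))/(1+3/200) = 9743/10000 ≈ 0.974300
step 2 [2y] swap r/1=536/19207: DF=(1 − 536/19207·(0.974300))/(1+536/19207) = 1183/1250 ≈ 0.946400
step 3 [3y] swap r/1=799/28408: DF=(1 − 799/28408·(0.974300+0.946400))/(1+799/28408) = 9201/10000 ≈ 0.920100
step 4 [4y] bond c/1=3/100: DF=(501683/500000 − 3/100·(0.974300+0.946400+0.920100))/(1+3/100) = 4457/5000 ≈ 0.891400
step 5 [5y] swap r/1=157/5101: DF=(1 − 157/5101·(0.974300+0.946400+0.920100+0.891400))/(1+157/5101) = 8587/10000 ≈ 0.858700

1 1 9743/10000
2 2 1183/1250
3 3 9201/10000
4 4 4457/5000
5 5 8587/10000
DF(5y) is solved at step 5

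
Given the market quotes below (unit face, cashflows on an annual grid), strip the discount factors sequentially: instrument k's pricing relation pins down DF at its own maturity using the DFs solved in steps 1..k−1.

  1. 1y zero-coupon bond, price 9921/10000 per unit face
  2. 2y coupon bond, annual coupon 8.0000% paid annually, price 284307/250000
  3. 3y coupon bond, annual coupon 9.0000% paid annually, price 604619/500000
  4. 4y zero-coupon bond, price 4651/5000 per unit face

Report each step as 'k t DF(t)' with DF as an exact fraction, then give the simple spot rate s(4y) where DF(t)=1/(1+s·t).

step 1 [1y] zero: DF = P = 9921/10000 ≈ 0.992100
step 2 [2y] bond c/1=2/25: DF=(284307/250000 − 2/25·(0.992100))/(1+2/25) = 1959/2000 ≈ 0.979500
step 3 [3y] bond c/1=9/100: DF=(604619/500000 − 9/100·(0.992100+0.979500))/(1+9/100) = 4733/5000 ≈ 0.946600
step 4 [4y] zero: DF = P = 4651/5000 ≈ 0.930200

1 1 9921/10000
2 2 1959/2000
3 3 4733/5000
4 4 4651/5000
s(4y) = (1/(4651/5000) − 1)/(4) = 349/18604 ≈ 1.8759%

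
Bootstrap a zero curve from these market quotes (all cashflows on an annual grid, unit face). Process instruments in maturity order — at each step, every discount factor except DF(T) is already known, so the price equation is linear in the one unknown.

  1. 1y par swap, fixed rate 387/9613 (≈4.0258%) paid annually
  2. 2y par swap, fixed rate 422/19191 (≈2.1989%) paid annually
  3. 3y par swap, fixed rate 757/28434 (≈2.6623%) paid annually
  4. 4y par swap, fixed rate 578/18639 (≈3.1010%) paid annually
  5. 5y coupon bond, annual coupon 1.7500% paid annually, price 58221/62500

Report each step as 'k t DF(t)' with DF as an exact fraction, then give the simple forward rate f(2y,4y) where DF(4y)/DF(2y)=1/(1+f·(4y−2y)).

1 1 9613/10000
2 2 4789/5000
3 3 9243/10000
4 4 2211/2500
5 5 4257/5000
f(2y,4y) = ((4789/5000)/(2211/2500) − 1)/(2) = 367/8844 ≈ 4.1497%

step 1 [1y] swap r/1=387/9613: DF=(1 − 387/9613·(0))/(1+387/9613) = 9613/10000 ≈ 0.961300
step 2 [2y] swap r/1=422/19191: DF=(1 − 422/19191·(0.961300))/(1+422/19191) = 4789/5000 ≈ 0.957800
step 3 [3y] swap r/1=757/28434: DF=(1 − 757/28434·(0.961300+0.957800))/(1+757/28434) = 9243/10000 ≈ 0.924300
step 4 [4y] swap r/1=578/18639: DF=(1 − 578/18639·(0.961300+0.957800+0.924300))/(1+578/18639) = 2211/2500 ≈ 0.884400
step 5 [5y] bond c/1=7/400: DF=(58221/62500 − 7/400·(0.961300+0.957800+0.924300+0.884400))/(1+7/400) = 4257/5000 ≈ 0.851400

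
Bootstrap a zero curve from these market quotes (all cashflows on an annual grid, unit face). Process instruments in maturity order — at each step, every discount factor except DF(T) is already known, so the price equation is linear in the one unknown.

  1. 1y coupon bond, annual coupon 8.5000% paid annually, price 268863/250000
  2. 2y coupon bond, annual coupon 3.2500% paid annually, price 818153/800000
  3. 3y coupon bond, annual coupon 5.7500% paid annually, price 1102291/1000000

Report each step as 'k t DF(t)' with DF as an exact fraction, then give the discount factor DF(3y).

step 1 [1y] bond c/1=17/200: DF=(268863/250000 − 17/200·(0))/(1+17/200) = 1239/1250 ≈ 0.991200
step 2 [2y] bond c/1=13/400: DF=(818153/800000 − 13/400·(0.991200))/(1+13/400) = 9593/10000 ≈ 0.959300
step 3 [3y] bond c/1=23/400: DF=(1102291/1000000 − 23/400·(0.991200+0.959300))/(1+23/400) = 9363/10000 ≈ 0.936300

1 1 1239/1250
2 2 9593/10000
3 3 9363/10000
DF(3y) = 9363/10000 ≈ 0.936300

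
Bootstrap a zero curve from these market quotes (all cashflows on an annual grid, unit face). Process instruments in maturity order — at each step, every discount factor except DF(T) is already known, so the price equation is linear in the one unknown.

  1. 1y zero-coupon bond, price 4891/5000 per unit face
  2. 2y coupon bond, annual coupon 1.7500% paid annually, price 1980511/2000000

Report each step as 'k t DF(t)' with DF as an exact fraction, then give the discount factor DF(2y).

step 1 [1y] zero: DF = P = 4891/5000 ≈ 0.978200
step 2 [2y] bond c/1=7/400: DF=(1980511/2000000 − 7/400·(0.978200))/(1+7/400) = 2391/2500 ≈ 0.956400

1 1 4891/5000
2 2 2391/2500
DF(2y) = 2391/2500 ≈ 0.956400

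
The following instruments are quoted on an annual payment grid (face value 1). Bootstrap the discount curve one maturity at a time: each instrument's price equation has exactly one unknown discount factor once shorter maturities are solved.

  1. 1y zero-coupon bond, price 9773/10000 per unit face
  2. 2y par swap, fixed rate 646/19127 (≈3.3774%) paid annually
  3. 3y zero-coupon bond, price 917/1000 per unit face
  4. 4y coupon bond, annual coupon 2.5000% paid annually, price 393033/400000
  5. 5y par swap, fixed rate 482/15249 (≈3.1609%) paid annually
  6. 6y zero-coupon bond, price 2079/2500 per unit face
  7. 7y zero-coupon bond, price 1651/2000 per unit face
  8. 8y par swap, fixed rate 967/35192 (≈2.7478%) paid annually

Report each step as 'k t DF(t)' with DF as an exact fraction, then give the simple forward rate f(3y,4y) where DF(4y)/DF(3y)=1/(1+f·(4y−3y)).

step 1 [1y] zero: DF = P = 9773/10000 ≈ 0.977300
step 2 [2y] swap r/1=646/19127: DF=(1 − 646/19127·(0.977300))/(1+646/19127) = 4677/5000 ≈ 0.935400
step 3 [3y] zero: DF = P = 917/1000 ≈ 0.917000
step 4 [4y] bond c/1=1/40: DF=(393033/400000 − 1/40·(0.977300+0.935400+0.917000))/(1+1/40) = 556/625 ≈ 0.889600
step 5 [5y] swap r/1=482/15249: DF=(1 − 482/15249·(0.977300+0.935400+0.917000+0.889600))/(1+482/15249) = 4277/5000 ≈ 0.855400
step 6 [6y] zero: DF = P = 2079/2500 ≈ 0.831600
step 7 [7y] zero: DF = P = 1651/2000 ≈ 0.825500
step 8 [8y] swap r/1=967/35192: DF=(1 − 967/35192·(0.977300+0.935400+0.917000+0.889600+0.855400+0.831600+0.825500))/(1+967/35192) = 4033/5000 ≈ 0.806600

1 1 9773/10000
2 2 4677/5000
3 3 917/1000
4 4 556/625
5 5 4277/5000
6 6 2079/2500
7 7 1651/2000
8 8 4033/5000
f(3y,4y) = ((917/1000)/(556/625) − 1)/(1) = 137/4448 ≈ 3.0800%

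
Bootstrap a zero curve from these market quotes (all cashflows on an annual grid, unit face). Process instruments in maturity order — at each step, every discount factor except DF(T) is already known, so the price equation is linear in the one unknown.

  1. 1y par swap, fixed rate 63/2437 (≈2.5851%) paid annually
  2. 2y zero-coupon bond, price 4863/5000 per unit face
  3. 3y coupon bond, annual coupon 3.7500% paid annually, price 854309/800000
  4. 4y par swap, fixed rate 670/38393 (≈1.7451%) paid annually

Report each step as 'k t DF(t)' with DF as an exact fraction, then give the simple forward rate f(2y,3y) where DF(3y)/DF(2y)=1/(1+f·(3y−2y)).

1 1 2437/2500
2 2 4863/5000
3 3 9589/10000
4 4 933/1000
f(2y,3y) = ((4863/5000)/(9589/10000) − 1)/(1) = 137/9589 ≈ 1.4287%

step 1 [1y] swap r/1=63/2437: DF=(1 − 63/2437·(0))/(1+63/2437) = 2437/2500 ≈ 0.974800
step 2 [2y] zero: DF = P = 4863/5000 ≈ 0.972600
step 3 [3y] bond c/1=3/80: DF=(854309/800000 − 3/80·(0.974800+0.972600))/(1+3/80) = 9589/10000 ≈ 0.958900
step 4 [4y] swap r/1=670/38393: DF=(1 − 670/38393·(0.974800+0.972600+0.958900))/(1+670/38393) = 933/1000 ≈ 0.933000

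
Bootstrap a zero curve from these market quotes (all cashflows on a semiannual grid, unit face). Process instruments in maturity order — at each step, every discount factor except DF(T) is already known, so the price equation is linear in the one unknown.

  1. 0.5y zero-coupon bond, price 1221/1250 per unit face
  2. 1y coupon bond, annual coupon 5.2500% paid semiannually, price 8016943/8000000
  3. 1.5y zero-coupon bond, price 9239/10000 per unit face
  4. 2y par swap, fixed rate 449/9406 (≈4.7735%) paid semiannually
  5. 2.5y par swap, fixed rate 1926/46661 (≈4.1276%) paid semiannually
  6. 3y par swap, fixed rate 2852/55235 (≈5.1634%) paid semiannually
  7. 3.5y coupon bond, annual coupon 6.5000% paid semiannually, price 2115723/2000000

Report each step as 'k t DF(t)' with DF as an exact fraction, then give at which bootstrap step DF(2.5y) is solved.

1 1/2 1221/1250
2 1 1903/2000
3 3/2 9239/10000
4 2 4551/5000
5 5/2 9037/10000
6 3 4287/5000
7 7/2 8507/10000
DF(2.5y) is solved at step 5

step 1 [0.5y] zero: DF = P = 1221/1250 ≈ 0.976800
step 2 [1y] bond c/2=21/800: DF=(8016943/8000000 − 21/800·(0.976800))/(1+21/800) = 1903/2000 ≈ 0.951500
step 3 [1.5y] zero: DF = P = 9239/10000 ≈ 0.923900
step 4 [2y] swap r/2=449/18812: DF=(1 − 449/18812·(0.976800+0.951500+0.923900))/(1+449/18812) = 4551/5000 ≈ 0.910200
step 5 [2.5y] swap r/2=963/46661: DF=(1 − 963/46661·(0.976800+0.951500+0.923900+0.910200))/(1+963/46661) = 9037/10000 ≈ 0.903700
step 6 [3y] swap r/2=1426/55235: DF=(1 − 1426/55235·(0.976800+0.951500+0.923900+0.910200+0.903700))/(1+1426/55235) = 4287/5000 ≈ 0.857400
step 7 [3.5y] bond c/2=13/400: DF=(2115723/2000000 − 13/400·(0.976800+0.951500+0.923900+0.910200+0.903700+0.857400))/(1+13/400) = 8507/10000 ≈ 0.850700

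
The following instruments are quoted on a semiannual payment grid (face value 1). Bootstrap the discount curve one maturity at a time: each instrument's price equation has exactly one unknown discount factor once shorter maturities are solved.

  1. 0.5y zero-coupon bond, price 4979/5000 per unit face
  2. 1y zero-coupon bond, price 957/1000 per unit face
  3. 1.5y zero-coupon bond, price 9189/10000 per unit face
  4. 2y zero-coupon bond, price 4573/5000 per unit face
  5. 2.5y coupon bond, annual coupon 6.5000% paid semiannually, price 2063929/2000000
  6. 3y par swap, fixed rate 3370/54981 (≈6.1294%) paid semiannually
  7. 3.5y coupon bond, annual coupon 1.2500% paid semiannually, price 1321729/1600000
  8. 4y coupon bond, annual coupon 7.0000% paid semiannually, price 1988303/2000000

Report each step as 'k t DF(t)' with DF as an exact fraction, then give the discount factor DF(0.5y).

1 1/2 4979/5000
2 1 957/1000
3 3/2 9189/10000
4 2 4573/5000
5 5/2 8803/10000
6 3 1663/2000
7 7/2 1967/2500
8 4 187/250
DF(0.5y) = 4979/5000 ≈ 0.995800

step 1 [0.5y] zero: DF = P = 4979/5000 ≈ 0.995800
step 2 [1y] zero: DF = P = 957/1000 ≈ 0.957000
step 3 [1.5y] zero: DF = P = 9189/10000 ≈ 0.918900
step 4 [2y] zero: DF = P = 4573/5000 ≈ 0.914600
step 5 [2.5y] bond c/2=13/400: DF=(2063929/2000000 − 13/400·(0.995800+0.957000+0.918900+0.914600))/(1+13/400) = 8803/10000 ≈ 0.880300
step 6 [3y] swap r/2=1685/54981: DF=(1 − 1685/54981·(0.995800+0.957000+0.918900+0.914600+0.880300))/(1+1685/54981) = 1663/2000 ≈ 0.831500
step 7 [3.5y] bond c/2=1/160: DF=(1321729/1600000 − 1/160·(0.995800+0.957000+0.918900+0.914600+0.880300+0.831500))/(1+1/160) = 1967/2500 ≈ 0.786800
step 8 [4y] bond c/2=7/200: DF=(1988303/2000000 − 7/200·(0.995800+0.957000+0.918900+0.914600+0.880300+0.831500+0.786800))/(1+7/200) = 187/250 ≈ 0.748000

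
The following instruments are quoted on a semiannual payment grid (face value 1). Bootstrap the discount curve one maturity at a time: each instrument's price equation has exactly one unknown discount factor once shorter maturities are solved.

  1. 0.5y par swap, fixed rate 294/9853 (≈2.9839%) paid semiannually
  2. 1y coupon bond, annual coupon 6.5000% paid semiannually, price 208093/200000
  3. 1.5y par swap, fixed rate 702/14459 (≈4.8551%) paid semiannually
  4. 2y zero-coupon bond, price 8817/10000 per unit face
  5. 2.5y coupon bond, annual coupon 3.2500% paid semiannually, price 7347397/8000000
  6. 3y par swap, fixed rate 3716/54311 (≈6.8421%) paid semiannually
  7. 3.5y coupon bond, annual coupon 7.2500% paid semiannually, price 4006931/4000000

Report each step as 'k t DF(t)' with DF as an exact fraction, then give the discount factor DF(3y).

step 1 [0.5y] swap r/2=147/9853: DF=(1 − 147/9853·(0))/(1+147/9853) = 9853/10000 ≈ 0.985300
step 2 [1y] bond c/2=13/400: DF=(208093/200000 − 13/400·(0.985300))/(1+13/400) = 9767/10000 ≈ 0.976700
step 3 [1.5y] swap r/2=351/14459: DF=(1 − 351/14459·(0.985300+0.976700))/(1+351/14459) = 4649/5000 ≈ 0.929800
step 4 [2y] zero: DF = P = 8817/10000 ≈ 0.881700
step 5 [2.5y] bond c/2=13/800: DF=(7347397/8000000 − 13/800·(0.985300+0.976700+0.929800+0.881700))/(1+13/800) = 4217/5000 ≈ 0.843400
step 6 [3y] swap r/2=1858/54311: DF=(1 − 1858/54311·(0.985300+0.976700+0.929800+0.881700+0.843400))/(1+1858/54311) = 4071/5000 ≈ 0.814200
step 7 [3.5y] bond c/2=29/800: DF=(4006931/4000000 − 29/800·(0.985300+0.976700+0.929800+0.881700+0.843400+0.814200))/(1+29/800) = 7767/10000 ≈ 0.776700

1 1/2 9853/10000
2 1 9767/10000
3 3/2 4649/5000
4 2 8817/10000
5 5/2 4217/5000
6 3 4071/5000
7 7/2 7767/10000
DF(3y) = 4071/5000 ≈ 0.814200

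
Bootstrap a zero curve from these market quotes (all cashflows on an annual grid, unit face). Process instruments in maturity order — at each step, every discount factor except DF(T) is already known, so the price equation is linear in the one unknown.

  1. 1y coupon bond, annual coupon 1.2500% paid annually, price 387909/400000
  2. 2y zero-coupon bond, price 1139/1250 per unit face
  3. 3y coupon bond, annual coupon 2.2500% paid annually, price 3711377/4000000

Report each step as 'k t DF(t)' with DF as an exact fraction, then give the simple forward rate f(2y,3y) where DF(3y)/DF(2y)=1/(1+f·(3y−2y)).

1 1 4789/5000
2 2 1139/1250
3 3 8663/10000
f(2y,3y) = ((1139/1250)/(8663/10000) − 1)/(1) = 449/8663 ≈ 5.1830%

step 1 [1y] bond c/1=1/80: DF=(387909/400000 − 1/80·(0))/(1+1/80) = 4789/5000 ≈ 0.957800
step 2 [2y] zero: DF = P = 1139/1250 ≈ 0.911200
step 3 [3y] bond c/1=9/400: DF=(3711377/4000000 − 9/400·(0.957800+0.911200))/(1+9/400) = 8663/10000 ≈ 0.866300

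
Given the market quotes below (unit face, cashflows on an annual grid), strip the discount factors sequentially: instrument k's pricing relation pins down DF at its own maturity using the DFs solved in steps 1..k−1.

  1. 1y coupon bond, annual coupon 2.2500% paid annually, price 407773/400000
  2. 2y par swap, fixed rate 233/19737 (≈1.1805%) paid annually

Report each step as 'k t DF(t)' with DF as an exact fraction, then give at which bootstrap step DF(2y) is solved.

step 1 [1y] bond c/1=9/400: DF=(407773/400000 − 9/400·(0))/(1+9/400) = 997/1000 ≈ 0.997000
step 2 [2y] swap r/1=233/19737: DF=(1 − 233/19737·(0.997000))/(1+233/19737) = 9767/10000 ≈ 0.976700

1 1 997/1000
2 2 9767/10000
DF(2y) is solved at step 2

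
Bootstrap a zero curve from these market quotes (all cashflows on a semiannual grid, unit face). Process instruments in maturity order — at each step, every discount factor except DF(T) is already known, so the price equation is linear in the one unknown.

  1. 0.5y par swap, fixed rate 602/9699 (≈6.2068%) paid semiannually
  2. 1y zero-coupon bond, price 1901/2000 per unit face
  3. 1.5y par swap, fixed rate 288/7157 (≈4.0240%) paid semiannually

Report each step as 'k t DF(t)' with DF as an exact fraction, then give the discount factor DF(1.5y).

step 1 [0.5y] swap r/2=301/9699: DF=(1 − 301/9699·(0))/(1+301/9699) = 9699/10000 ≈ 0.969900
step 2 [1y] zero: DF = P = 1901/2000 ≈ 0.950500
step 3 [1.5y] swap r/2=144/7157: DF=(1 − 144/7157·(0.969900+0.950500))/(1+144/7157) = 589/625 ≈ 0.942400

1 1/2 9699/10000
2 1 1901/2000
3 3/2 589/625
DF(1.5y) = 589/625 ≈ 0.942400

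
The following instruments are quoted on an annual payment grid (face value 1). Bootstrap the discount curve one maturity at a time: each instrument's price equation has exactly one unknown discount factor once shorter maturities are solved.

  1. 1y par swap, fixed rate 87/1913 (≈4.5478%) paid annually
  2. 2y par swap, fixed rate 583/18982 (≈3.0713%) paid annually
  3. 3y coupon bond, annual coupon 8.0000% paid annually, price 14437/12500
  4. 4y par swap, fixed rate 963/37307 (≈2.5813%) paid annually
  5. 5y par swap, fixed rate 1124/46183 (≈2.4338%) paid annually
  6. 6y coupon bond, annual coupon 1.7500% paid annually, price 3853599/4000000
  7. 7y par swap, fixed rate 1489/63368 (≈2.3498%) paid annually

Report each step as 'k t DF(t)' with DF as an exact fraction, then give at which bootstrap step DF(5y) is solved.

step 1 [1y] swap r/1=87/1913: DF=(1 − 87/1913·(0))/(1+87/1913) = 1913/2000 ≈ 0.956500
step 2 [2y] swap r/1=583/18982: DF=(1 − 583/18982·(0.956500))/(1+583/18982) = 9417/10000 ≈ 0.941700
step 3 [3y] bond c/1=2/25: DF=(14437/12500 − 2/25·(0.956500+0.941700))/(1+2/25) = 1161/1250 ≈ 0.928800
step 4 [4y] swap r/1=963/37307: DF=(1 − 963/37307·(0.956500+0.941700+0.928800))/(1+963/37307) = 9037/10000 ≈ 0.903700
step 5 [5y] swap r/1=1124/46183: DF=(1 − 1124/46183·(0.956500+0.941700+0.928800+0.903700))/(1+1124/46183) = 2219/2500 ≈ 0.887600
step 6 [6y] bond c/1=7/400: DF=(3853599/4000000 − 7/400·(0.956500+0.941700+0.928800+0.903700+0.887600))/(1+7/400) = 4337/5000 ≈ 0.867400
step 7 [7y] swap r/1=1489/63368: DF=(1 − 1489/63368·(0.956500+0.941700+0.928800+0.903700+0.887600+0.867400))/(1+1489/63368) = 8511/10000 ≈ 0.851100

1 1 1913/2000
2 2 9417/10000
3 3 1161/1250
4 4 9037/10000
5 5 2219/2500
6 6 4337/5000
7 7 8511/10000
DF(5y) is solved at step 5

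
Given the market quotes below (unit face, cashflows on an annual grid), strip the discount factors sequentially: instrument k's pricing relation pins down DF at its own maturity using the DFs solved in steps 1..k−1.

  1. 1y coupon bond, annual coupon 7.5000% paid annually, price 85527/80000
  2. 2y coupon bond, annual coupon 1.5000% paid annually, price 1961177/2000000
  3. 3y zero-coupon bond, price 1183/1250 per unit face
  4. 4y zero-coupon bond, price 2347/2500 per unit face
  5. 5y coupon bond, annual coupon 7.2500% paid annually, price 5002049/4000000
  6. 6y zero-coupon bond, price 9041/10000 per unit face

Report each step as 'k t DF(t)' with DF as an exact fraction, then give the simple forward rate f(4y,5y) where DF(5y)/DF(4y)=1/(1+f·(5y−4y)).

1 1 1989/2000
2 2 4757/5000
3 3 1183/1250
4 4 2347/2500
5 5 907/1000
6 6 9041/10000
f(4y,5y) = ((2347/2500)/(907/1000) − 1)/(1) = 159/4535 ≈ 3.5061%

step 1 [1y] bond c/1=3/40: DF=(85527/80000 − 3/40·(0))/(1+3/40) = 1989/2000 ≈ 0.994500
step 2 [2y] bond c/1=3/200: DF=(1961177/2000000 − 3/200·(0.994500))/(1+3/200) = 4757/5000 ≈ 0.951400
step 3 [3y] zero: DF = P = 1183/1250 ≈ 0.946400
step 4 [4y] zero: DF = P = 2347/2500 ≈ 0.938800
step 5 [5y] bond c/1=29/400: DF=(5002049/4000000 − 29/400·(0.994500+0.951400+0.946400+0.938800))/(1+29/400) = 907/1000 ≈ 0.907000
step 6 [6y] zero: DF = P = 9041/10000 ≈ 0.904100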